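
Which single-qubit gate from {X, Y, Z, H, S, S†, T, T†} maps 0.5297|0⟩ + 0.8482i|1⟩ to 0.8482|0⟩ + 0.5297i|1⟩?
Y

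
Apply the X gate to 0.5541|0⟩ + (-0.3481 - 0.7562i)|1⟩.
(-0.3481 - 0.7562i)|0⟩ + 0.5541|1⟩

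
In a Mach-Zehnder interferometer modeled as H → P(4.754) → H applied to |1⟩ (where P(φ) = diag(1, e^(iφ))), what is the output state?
(0.4792 + 0.4996i)|0⟩ + (0.5208 - 0.4996i)|1⟩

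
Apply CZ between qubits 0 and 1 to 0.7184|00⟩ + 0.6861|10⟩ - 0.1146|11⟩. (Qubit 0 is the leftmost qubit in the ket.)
0.7184|00⟩ + 0.6861|10⟩ + 0.1146|11⟩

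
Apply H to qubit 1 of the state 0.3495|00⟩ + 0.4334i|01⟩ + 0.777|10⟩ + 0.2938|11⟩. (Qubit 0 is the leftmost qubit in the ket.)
(0.2471 + 0.3065i)|00⟩ + (0.2471 - 0.3065i)|01⟩ + 0.7572|10⟩ + 0.3417|11⟩

H on qubit 1 mixes each pair of kets that differ only in qubit 1: amplitudes (a, b) of (|…0…⟩, |…1…⟩) become ((a + b)/√2, (a − b)/√2). Kets absent from the input have amplitude 0.
(|00⟩, |01⟩): (a, b) = (0.3495, 0.4334i) → ((0.2471 + 0.3065i), (0.2471 - 0.3065i))
(|10⟩, |11⟩): (a, b) = (0.777, 0.2938) → (0.7572, 0.3417)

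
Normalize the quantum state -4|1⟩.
-|1⟩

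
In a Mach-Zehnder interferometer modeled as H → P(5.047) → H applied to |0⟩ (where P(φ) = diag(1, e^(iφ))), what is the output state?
(0.6642 - 0.4723i)|0⟩ + (0.3358 + 0.4723i)|1⟩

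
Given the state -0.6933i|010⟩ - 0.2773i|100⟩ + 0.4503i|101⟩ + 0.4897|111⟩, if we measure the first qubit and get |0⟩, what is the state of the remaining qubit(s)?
-i|10⟩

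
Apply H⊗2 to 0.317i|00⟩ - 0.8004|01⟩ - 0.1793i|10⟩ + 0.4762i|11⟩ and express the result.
(-0.4002 + 0.307i)|00⟩ + (0.4002 - 0.1693i)|01⟩ + (-0.4002 + 0.01005i)|10⟩ + (0.4002 + 0.4863i)|11⟩

H⊗2 gives amp(|y⟩) = (1/2) Σ_x (−1)^(x·y) amp(|x⟩), where x·y is the number of positions in which both x and y have a 1.
|00⟩: (0.317i - 0.8004 - 0.1793i + 0.4762i)/2 = (-0.4002 + 0.307i)
|01⟩: (0.317i + 0.8004 - 0.1793i - 0.4762i)/2 = (0.4002 - 0.1693i)
|10⟩: (0.317i - 0.8004 + 0.1793i - 0.4762i)/2 = (-0.4002 + 0.01005i)
|11⟩: (0.317i + 0.8004 + 0.1793i + 0.4762i)/2 = (0.4002 + 0.4863i)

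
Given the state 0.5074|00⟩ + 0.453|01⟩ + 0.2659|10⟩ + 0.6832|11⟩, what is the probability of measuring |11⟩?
0.4668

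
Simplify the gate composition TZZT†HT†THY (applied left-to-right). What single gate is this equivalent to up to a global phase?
Y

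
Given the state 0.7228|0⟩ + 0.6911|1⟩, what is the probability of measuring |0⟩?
0.5224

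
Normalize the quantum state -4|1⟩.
-|1⟩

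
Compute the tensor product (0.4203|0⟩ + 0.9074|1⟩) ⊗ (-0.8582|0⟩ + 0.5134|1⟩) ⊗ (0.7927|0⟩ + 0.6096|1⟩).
-0.2859|000⟩ - 0.2199|001⟩ + 0.1711|010⟩ + 0.1315|011⟩ - 0.6173|100⟩ - 0.4747|101⟩ + 0.3693|110⟩ + 0.284|111⟩

amp(|b₁b₂…⟩) = product of the factor amplitudes for bits b₁, b₂, …; only kets whose every factor amplitude is nonzero survive.
|000⟩: (0.4203)(-0.8582)(0.7927) = -0.2859
|001⟩: (0.4203)(-0.8582)(0.6096) = -0.2199
|010⟩: (0.4203)(0.5134)(0.7927) = 0.1711
|011⟩: (0.4203)(0.5134)(0.6096) = 0.1315
|100⟩: (0.9074)(-0.8582)(0.7927) = -0.6173
|101⟩: (0.9074)(-0.8582)(0.6096) = -0.4747
|110⟩: (0.9074)(0.5134)(0.7927) = 0.3693
|111⟩: (0.9074)(0.5134)(0.6096) = 0.284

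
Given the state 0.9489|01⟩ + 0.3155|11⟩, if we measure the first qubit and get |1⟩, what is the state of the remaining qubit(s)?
|1⟩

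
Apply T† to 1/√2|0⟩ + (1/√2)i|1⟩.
1/√2|0⟩ + (1/2 + (1/2)i)|1⟩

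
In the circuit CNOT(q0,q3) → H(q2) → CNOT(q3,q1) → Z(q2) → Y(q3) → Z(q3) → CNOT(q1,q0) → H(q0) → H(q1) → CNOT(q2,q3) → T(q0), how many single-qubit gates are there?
7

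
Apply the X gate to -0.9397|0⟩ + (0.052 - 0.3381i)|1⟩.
(0.052 - 0.3381i)|0⟩ - 0.9397|1⟩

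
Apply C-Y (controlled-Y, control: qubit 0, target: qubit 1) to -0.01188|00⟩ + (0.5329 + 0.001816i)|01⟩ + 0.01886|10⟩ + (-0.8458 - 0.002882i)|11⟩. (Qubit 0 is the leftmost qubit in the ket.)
-0.01188|00⟩ + (0.5329 + 0.001816i)|01⟩ + (-0.002882 + 0.8458i)|10⟩ + 0.01886i|11⟩

C-Y leaves the control-|0⟩ kets |00⟩, |01⟩ unchanged and applies Y to qubit 1 on the control-|1⟩ pair (|10⟩, |11⟩).
Y = [[0, -i], [i, 0]].
With a = amp(|10⟩) = 0.01886 and b = amp(|11⟩) = (-0.8458 - 0.002882i):
new amp(|10⟩) = (-i)·b = (-0.002882 + 0.8458i)
new amp(|11⟩) = (i)·a = 0.01886i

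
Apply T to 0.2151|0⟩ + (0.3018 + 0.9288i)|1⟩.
0.2151|0⟩ + (-0.4434 + 0.8702i)|1⟩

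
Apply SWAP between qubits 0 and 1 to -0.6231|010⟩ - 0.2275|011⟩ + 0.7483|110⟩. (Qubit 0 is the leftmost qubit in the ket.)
-0.6231|100⟩ - 0.2275|101⟩ + 0.7483|110⟩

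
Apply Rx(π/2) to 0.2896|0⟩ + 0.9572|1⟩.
(0.2048 - 0.6768i)|0⟩ + (0.6768 - 0.2048i)|1⟩

Rx(π/2) = [[cos(θ/2), −i·sin(θ/2)], [−i·sin(θ/2), cos(θ/2)]]; θ = π/2, cos(θ/2) ≈ 0.707107, sin(θ/2) ≈ 0.707107.
With a = amp(|0⟩) = 0.2896 and b = amp(|1⟩) = 0.9572:
new amp(|0⟩) = (0.707107)·a + (-0.707107i)·b = (0.2048 - 0.6768i)
new amp(|1⟩) = (-0.707107i)·a + (0.707107)·b = (0.6768 - 0.2048i)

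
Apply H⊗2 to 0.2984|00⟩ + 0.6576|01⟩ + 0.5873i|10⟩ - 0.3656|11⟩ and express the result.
(0.2952 + 0.2937i)|00⟩ + (0.0032 + 0.2937i)|01⟩ + (0.6608 - 0.2937i)|10⟩ + (-0.3624 - 0.2937i)|11⟩

H⊗2 gives amp(|y⟩) = (1/2) Σ_x (−1)^(x·y) amp(|x⟩), where x·y is the number of positions in which both x and y have a 1.
|00⟩: (0.2984 + 0.6576 + 0.5873i - 0.3656)/2 = (0.2952 + 0.2937i)
|01⟩: (0.2984 - 0.6576 + 0.5873i + 0.3656)/2 = (0.0032 + 0.2937i)
|10⟩: (0.2984 + 0.6576 - 0.5873i + 0.3656)/2 = (0.6608 - 0.2937i)
|11⟩: (0.2984 - 0.6576 - 0.5873i - 0.3656)/2 = (-0.3624 - 0.2937i)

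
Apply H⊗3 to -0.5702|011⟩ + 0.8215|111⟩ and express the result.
0.08885|000⟩ - 0.08885|001⟩ - 0.08885|010⟩ + 0.08885|011⟩ - 0.492|100⟩ + 0.492|101⟩ + 0.492|110⟩ - 0.492|111⟩

H⊗3 gives amp(|y⟩) = (1/2√2) Σ_x (−1)^(x·y) amp(|x⟩), where x·y is the number of positions in which both x and y have a 1.
|000⟩: (-0.5702 + 0.8215)/(2√2) = 0.08885
|001⟩: (0.5702 - 0.8215)/(2√2) = -0.08885
|010⟩: (0.5702 - 0.8215)/(2√2) = -0.08885
|011⟩: (-0.5702 + 0.8215)/(2√2) = 0.08885
|100⟩: (-0.5702 - 0.8215)/(2√2) = -0.492
|101⟩: (0.5702 + 0.8215)/(2√2) = 0.492
|110⟩: (0.5702 + 0.8215)/(2√2) = 0.492
|111⟩: (-0.5702 - 0.8215)/(2√2) = -0.492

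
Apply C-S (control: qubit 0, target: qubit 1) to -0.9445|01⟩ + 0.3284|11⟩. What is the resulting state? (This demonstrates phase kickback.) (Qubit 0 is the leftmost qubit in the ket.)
-0.9445|01⟩ + 0.3284i|11⟩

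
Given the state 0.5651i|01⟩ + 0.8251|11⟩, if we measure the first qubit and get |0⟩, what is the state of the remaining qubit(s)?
i|1⟩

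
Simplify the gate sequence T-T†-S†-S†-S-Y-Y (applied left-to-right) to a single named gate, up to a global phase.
S†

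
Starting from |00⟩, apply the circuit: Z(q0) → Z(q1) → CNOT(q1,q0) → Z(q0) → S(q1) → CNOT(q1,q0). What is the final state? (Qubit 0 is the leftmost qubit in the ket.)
|00⟩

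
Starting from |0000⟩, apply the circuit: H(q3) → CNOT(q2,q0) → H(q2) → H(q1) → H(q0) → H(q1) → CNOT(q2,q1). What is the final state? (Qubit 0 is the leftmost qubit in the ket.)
1/√8|0000⟩ + 1/√8|0001⟩ + 1/√8|0110⟩ + 1/√8|0111⟩ + 1/√8|1000⟩ + 1/√8|1001⟩ + 1/√8|1110⟩ + 1/√8|1111⟩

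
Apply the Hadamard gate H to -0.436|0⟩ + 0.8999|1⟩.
0.328|0⟩ - 0.9446|1⟩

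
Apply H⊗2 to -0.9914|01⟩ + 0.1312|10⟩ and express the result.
-0.4301|00⟩ + 0.5613|01⟩ - 0.5613|10⟩ + 0.4301|11⟩

H⊗2 gives amp(|y⟩) = (1/2) Σ_x (−1)^(x·y) amp(|x⟩), where x·y is the number of positions in which both x and y have a 1.
|00⟩: (-0.9914 + 0.1312)/2 = -0.4301
|01⟩: (0.9914 + 0.1312)/2 = 0.5613
|10⟩: (-0.9914 - 0.1312)/2 = -0.5613
|11⟩: (0.9914 - 0.1312)/2 = 0.4301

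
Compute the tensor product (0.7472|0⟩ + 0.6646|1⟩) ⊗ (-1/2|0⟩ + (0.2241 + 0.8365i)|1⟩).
-0.3736|00⟩ + (0.1674 + 0.625i)|01⟩ - 0.3323|10⟩ + (0.1489 + 0.5559i)|11⟩

amp(|b₁b₂…⟩) = product of the factor amplitudes for bits b₁, b₂, …; only kets whose every factor amplitude is nonzero survive.
|00⟩: (0.7472)(-1/2) = -0.3736
|01⟩: (0.7472)(0.2241 + 0.8365i) = (0.1674 + 0.625i)
|10⟩: (0.6646)(-1/2) = -0.3323
|11⟩: (0.6646)(0.2241 + 0.8365i) = (0.1489 + 0.5559i)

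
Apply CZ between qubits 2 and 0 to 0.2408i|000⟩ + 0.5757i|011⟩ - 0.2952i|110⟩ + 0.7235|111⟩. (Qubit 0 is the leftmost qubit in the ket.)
0.2408i|000⟩ + 0.5757i|011⟩ - 0.2952i|110⟩ - 0.7235|111⟩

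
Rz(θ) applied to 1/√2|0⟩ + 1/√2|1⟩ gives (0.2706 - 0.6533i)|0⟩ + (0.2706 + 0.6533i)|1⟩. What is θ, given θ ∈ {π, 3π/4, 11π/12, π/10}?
3π/4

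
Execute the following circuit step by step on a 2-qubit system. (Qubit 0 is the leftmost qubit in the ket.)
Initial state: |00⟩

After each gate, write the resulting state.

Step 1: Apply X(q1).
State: |01⟩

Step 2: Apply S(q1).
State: i|01⟩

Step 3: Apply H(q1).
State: (1/√2)i|00⟩ - (1/√2)i|01⟩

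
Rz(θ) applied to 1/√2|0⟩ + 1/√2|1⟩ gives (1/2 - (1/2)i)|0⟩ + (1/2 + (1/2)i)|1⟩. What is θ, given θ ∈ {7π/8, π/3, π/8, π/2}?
π/2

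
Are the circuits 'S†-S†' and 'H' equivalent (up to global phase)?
No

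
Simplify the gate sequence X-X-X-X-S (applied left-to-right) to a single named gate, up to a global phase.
S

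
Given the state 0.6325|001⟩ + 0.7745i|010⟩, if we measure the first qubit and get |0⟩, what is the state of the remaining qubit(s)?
0.6325|01⟩ + 0.7745i|10⟩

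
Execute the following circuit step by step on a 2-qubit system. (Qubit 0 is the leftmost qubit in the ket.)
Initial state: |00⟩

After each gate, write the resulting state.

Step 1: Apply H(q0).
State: 1/√2|00⟩ + 1/√2|10⟩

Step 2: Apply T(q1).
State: 1/√2|00⟩ + 1/√2|10⟩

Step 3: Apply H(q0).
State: |00⟩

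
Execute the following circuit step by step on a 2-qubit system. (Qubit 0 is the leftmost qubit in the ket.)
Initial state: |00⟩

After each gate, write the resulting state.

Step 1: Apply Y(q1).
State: i|01⟩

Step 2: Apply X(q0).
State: i|11⟩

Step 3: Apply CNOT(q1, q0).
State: i|01⟩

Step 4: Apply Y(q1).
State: |00⟩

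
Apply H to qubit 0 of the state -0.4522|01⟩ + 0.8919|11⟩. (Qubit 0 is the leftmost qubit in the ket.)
0.3109|01⟩ - 0.9504|11⟩

H on qubit 0 mixes each pair of kets that differ only in qubit 0: amplitudes (a, b) of (|…0…⟩, |…1…⟩) become ((a + b)/√2, (a − b)/√2). Kets absent from the input have amplitude 0.
(|01⟩, |11⟩): (a, b) = (-0.4522, 0.8919) → (0.3109, -0.9504)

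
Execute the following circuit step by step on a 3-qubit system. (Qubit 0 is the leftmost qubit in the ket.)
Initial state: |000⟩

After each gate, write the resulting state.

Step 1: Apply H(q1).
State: 1/√2|000⟩ + 1/√2|010⟩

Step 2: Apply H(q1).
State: |000⟩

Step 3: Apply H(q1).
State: 1/√2|000⟩ + 1/√2|010⟩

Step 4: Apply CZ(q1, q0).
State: 1/√2|000⟩ + 1/√2|010⟩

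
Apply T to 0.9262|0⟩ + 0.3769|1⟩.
0.9262|0⟩ + (0.2665 + 0.2665i)|1⟩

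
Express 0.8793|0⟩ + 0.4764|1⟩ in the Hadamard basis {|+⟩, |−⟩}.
0.9586|+⟩ + 0.2849|−⟩

With |ψ⟩ = α|0⟩ + β|1⟩, the Hadamard-basis coefficients are ⟨+|ψ⟩ = (α + β)/√2 and ⟨−|ψ⟩ = (α − β)/√2.
Here α = 0.8793, β = 0.4764: (α + β)/√2 = 0.9586, (α − β)/√2 = 0.2849.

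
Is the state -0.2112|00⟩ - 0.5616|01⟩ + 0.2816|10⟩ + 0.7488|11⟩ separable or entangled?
Separable

Writing the state as a|00⟩ + b|01⟩ + c|10⟩ + d|11⟩, it is a product state iff ad − bc = 0.
Here (a, b, c, d) = (-0.2112, -0.5616, 0.2816, 0.7488): ad − bc = (-0.2112)(0.7488) − (-0.5616)(0.2816) = 0, so the state is separable.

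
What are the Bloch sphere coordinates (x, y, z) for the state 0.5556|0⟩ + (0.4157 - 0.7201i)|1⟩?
(0.4619, -0.8002, -0.3827)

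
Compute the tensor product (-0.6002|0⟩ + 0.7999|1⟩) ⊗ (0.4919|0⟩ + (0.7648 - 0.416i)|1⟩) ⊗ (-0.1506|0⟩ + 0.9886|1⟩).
0.04446|000⟩ - 0.2919|001⟩ + (0.06913 - 0.0376i)|010⟩ + (-0.4538 + 0.2468i)|011⟩ - 0.05926|100⟩ + 0.389|101⟩ + (-0.09213 + 0.05011i)|110⟩ + (0.6048 - 0.329i)|111⟩

amp(|b₁b₂…⟩) = product of the factor amplitudes for bits b₁, b₂, …; only kets whose every factor amplitude is nonzero survive.
|000⟩: (-0.6002)(0.4919)(-0.1506) = 0.04446
|001⟩: (-0.6002)(0.4919)(0.9886) = -0.2919
|010⟩: (-0.6002)(0.7648 - 0.416i)(-0.1506) = (0.06913 - 0.0376i)
|011⟩: (-0.6002)(0.7648 - 0.416i)(0.9886) = (-0.4538 + 0.2468i)
|100⟩: (0.7999)(0.4919)(-0.1506) = -0.05926
|101⟩: (0.7999)(0.4919)(0.9886) = 0.389
|110⟩: (0.7999)(0.7648 - 0.416i)(-0.1506) = (-0.09213 + 0.05011i)
|111⟩: (0.7999)(0.7648 - 0.416i)(0.9886) = (0.6048 - 0.329i)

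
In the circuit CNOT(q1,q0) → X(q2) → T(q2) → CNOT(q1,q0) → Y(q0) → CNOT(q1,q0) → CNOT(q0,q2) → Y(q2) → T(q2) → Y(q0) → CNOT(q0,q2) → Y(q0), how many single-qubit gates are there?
7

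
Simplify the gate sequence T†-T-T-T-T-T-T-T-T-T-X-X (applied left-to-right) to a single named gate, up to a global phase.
I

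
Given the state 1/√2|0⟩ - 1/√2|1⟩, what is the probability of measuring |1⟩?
1/2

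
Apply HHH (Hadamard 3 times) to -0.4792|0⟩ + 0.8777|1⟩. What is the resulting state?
0.2818|0⟩ - 0.9595|1⟩

H² = I, so H^3 = H: a single Hadamard. With (a, b) = (-0.4792, 0.8777), H gives ((a + b)/√2, (a − b)/√2) = (0.2818, -0.9595).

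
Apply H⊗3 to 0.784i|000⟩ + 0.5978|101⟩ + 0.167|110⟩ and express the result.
(0.2704 + 0.2772i)|000⟩ + (-0.1523 + 0.2772i)|001⟩ + (0.1523 + 0.2772i)|010⟩ + (-0.2704 + 0.2772i)|011⟩ + (-0.2704 + 0.2772i)|100⟩ + (0.1523 + 0.2772i)|101⟩ + (-0.1523 + 0.2772i)|110⟩ + (0.2704 + 0.2772i)|111⟩

H⊗3 gives amp(|y⟩) = (1/2√2) Σ_x (−1)^(x·y) amp(|x⟩), where x·y is the number of positions in which both x and y have a 1.
|000⟩: (0.784i + 0.5978 + 0.167)/(2√2) = (0.2704 + 0.2772i)
|001⟩: (0.784i - 0.5978 + 0.167)/(2√2) = (-0.1523 + 0.2772i)
|010⟩: (0.784i + 0.5978 - 0.167)/(2√2) = (0.1523 + 0.2772i)
|011⟩: (0.784i - 0.5978 - 0.167)/(2√2) = (-0.2704 + 0.2772i)
|100⟩: (0.784i - 0.5978 - 0.167)/(2√2) = (-0.2704 + 0.2772i)
|101⟩: (0.784i + 0.5978 - 0.167)/(2√2) = (0.1523 + 0.2772i)
|110⟩: (0.784i - 0.5978 + 0.167)/(2√2) = (-0.1523 + 0.2772i)
|111⟩: (0.784i + 0.5978 + 0.167)/(2√2) = (0.2704 + 0.2772i)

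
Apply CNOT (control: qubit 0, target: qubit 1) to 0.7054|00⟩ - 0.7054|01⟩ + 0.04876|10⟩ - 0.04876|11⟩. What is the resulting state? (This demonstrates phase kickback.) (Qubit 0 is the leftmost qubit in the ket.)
0.7054|00⟩ - 0.7054|01⟩ - 0.04876|10⟩ + 0.04876|11⟩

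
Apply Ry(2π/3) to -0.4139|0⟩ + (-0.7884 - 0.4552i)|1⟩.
(0.4758 + 0.3942i)|0⟩ + (-0.7526 - 0.2276i)|1⟩

Ry(2π/3) = [[cos(θ/2), −sin(θ/2)], [sin(θ/2), cos(θ/2)]]; θ = 2π/3, cos(θ/2) ≈ 0.5, sin(θ/2) ≈ 0.866025.
With a = amp(|0⟩) = -0.4139 and b = amp(|1⟩) = (-0.7884 - 0.4552i):
new amp(|0⟩) = (0.5)·a + (-0.866025)·b = (0.4758 + 0.3942i)
new amp(|1⟩) = (0.866025)·a + (0.5)·b = (-0.7526 - 0.2276i)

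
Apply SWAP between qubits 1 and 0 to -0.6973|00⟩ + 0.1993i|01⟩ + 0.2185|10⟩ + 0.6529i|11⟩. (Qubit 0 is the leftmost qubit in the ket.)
-0.6973|00⟩ + 0.2185|01⟩ + 0.1993i|10⟩ + 0.6529i|11⟩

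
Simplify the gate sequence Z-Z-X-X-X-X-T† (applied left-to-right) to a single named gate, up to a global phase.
T†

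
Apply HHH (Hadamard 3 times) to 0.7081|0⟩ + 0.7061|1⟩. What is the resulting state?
|0⟩ + 0.001414|1⟩

H² = I, so H^3 = H: a single Hadamard. With (a, b) = (0.7081, 0.7061), H gives ((a + b)/√2, (a − b)/√2) = (1, 0.001414).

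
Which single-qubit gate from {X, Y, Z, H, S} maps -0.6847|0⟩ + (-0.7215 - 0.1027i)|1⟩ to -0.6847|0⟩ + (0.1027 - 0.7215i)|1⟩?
S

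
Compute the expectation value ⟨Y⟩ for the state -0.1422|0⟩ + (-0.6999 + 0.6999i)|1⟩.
-0.1991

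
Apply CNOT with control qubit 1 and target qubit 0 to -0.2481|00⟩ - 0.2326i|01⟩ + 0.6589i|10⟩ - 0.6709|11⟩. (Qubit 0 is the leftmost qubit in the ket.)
-0.2481|00⟩ - 0.6709|01⟩ + 0.6589i|10⟩ - 0.2326i|11⟩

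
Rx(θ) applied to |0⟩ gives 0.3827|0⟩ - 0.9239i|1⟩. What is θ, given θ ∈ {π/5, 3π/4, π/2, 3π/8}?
3π/4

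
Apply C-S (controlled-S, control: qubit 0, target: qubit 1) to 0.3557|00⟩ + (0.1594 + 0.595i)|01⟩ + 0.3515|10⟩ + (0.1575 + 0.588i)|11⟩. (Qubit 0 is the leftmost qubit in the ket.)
0.3557|00⟩ + (0.1594 + 0.595i)|01⟩ + 0.3515|10⟩ + (-0.588 + 0.1575i)|11⟩

C-S leaves the control-|0⟩ kets |00⟩, |01⟩ unchanged and applies S to qubit 1 on the control-|1⟩ pair (|10⟩, |11⟩).
S = [[1, 0], [0, i]].
With a = amp(|10⟩) = 0.3515 and b = amp(|11⟩) = (0.1575 + 0.588i):
new amp(|10⟩) = (1)·a = 0.3515
new amp(|11⟩) = (i)·b = (-0.588 + 0.1575i)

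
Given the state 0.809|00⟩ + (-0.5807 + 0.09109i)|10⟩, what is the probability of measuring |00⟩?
0.6545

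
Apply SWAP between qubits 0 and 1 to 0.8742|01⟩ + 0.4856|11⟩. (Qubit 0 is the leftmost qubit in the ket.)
0.8742|10⟩ + 0.4856|11⟩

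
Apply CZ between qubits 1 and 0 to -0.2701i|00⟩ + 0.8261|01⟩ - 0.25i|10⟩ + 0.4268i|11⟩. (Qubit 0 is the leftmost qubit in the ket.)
-0.2701i|00⟩ + 0.8261|01⟩ - 0.25i|10⟩ - 0.4268i|11⟩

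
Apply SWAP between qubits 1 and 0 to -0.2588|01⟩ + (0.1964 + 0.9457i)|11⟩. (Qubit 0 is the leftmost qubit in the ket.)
-0.2588|10⟩ + (0.1964 + 0.9457i)|11⟩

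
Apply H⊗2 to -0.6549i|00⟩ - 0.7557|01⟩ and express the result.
(-0.3779 - 0.3275i)|00⟩ + (0.3779 - 0.3275i)|01⟩ + (-0.3779 - 0.3275i)|10⟩ + (0.3779 - 0.3275i)|11⟩

H⊗2 gives amp(|y⟩) = (1/2) Σ_x (−1)^(x·y) amp(|x⟩), where x·y is the number of positions in which both x and y have a 1.
|00⟩: (-0.6549i - 0.7557)/2 = (-0.3779 - 0.3275i)
|01⟩: (-0.6549i + 0.7557)/2 = (0.3779 - 0.3275i)
|10⟩: (-0.6549i - 0.7557)/2 = (-0.3779 - 0.3275i)
|11⟩: (-0.6549i + 0.7557)/2 = (0.3779 - 0.3275i)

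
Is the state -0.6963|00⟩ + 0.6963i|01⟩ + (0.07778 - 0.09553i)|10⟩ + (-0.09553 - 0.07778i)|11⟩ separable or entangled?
Separable

Writing the state as a|00⟩ + b|01⟩ + c|10⟩ + d|11⟩, it is a product state iff ad − bc = 0.
Here (a, b, c, d) = (-0.6963, 0.6963i, (0.07778 - 0.09553i), (-0.09553 - 0.07778i)): ad − bc = (-0.6963)(-0.09553 - 0.07778i) − (0.6963i)(0.07778 - 0.09553i) = 0, so the state is separable.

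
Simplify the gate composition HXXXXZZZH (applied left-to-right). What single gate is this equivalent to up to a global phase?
X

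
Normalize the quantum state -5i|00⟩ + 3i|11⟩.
-0.8575i|00⟩ + 0.5145i|11⟩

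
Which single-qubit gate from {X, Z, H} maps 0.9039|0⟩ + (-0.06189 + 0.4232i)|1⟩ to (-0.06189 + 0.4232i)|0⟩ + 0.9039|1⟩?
X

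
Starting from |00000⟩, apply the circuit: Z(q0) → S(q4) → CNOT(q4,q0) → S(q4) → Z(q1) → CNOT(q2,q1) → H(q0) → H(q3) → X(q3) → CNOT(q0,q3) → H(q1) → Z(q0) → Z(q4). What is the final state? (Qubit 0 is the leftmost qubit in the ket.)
1/√8|00000⟩ + 1/√8|00010⟩ + 1/√8|01000⟩ + 1/√8|01010⟩ - 1/√8|10000⟩ - 1/√8|10010⟩ - 1/√8|11000⟩ - 1/√8|11010⟩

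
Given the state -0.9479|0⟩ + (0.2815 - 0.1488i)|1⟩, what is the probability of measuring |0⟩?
0.8985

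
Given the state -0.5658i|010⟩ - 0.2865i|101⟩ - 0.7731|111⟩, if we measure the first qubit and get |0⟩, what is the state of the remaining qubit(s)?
-i|10⟩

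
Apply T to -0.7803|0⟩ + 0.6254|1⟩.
-0.7803|0⟩ + (0.4422 + 0.4422i)|1⟩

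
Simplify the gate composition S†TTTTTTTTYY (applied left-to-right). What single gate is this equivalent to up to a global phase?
S†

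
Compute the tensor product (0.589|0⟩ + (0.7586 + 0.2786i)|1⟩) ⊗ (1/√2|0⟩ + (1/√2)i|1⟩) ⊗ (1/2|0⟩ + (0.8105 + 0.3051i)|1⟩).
0.2082|000⟩ + (0.3376 + 0.1271i)|001⟩ + 0.2082i|010⟩ + (-0.1271 + 0.3376i)|011⟩ + (0.2682 + 0.0985i)|100⟩ + (0.3747 + 0.3233i)|101⟩ + (-0.0985 + 0.2682i)|110⟩ + (-0.3233 + 0.3747i)|111⟩

amp(|b₁b₂…⟩) = product of the factor amplitudes for bits b₁, b₂, …; only kets whose every factor amplitude is nonzero survive.
|000⟩: (0.589)(1/√2)(1/2) = 0.2082
|001⟩: (0.589)(1/√2)(0.8105 + 0.3051i) = (0.3376 + 0.1271i)
|010⟩: (0.589)((1/√2)i)(1/2) = 0.2082i
|011⟩: (0.589)((1/√2)i)(0.8105 + 0.3051i) = (-0.1271 + 0.3376i)
|100⟩: (0.7586 + 0.2786i)(1/√2)(1/2) = (0.2682 + 0.0985i)
|101⟩: (0.7586 + 0.2786i)(1/√2)(0.8105 + 0.3051i) = (0.3747 + 0.3233i)
|110⟩: (0.7586 + 0.2786i)((1/√2)i)(1/2) = (-0.0985 + 0.2682i)
|111⟩: (0.7586 + 0.2786i)((1/√2)i)(0.8105 + 0.3051i) = (-0.3233 + 0.3747i)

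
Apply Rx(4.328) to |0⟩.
-0.559|0⟩ - 0.8292i|1⟩

Rx(4.328) = [[cos(θ/2), −i·sin(θ/2)], [−i·sin(θ/2), cos(θ/2)]]; θ = 4.328, cos(θ/2) ≈ -0.55902, sin(θ/2) ≈ 0.829154.
With a = amp(|0⟩) = 1 and b = amp(|1⟩) = 0:
new amp(|0⟩) = (-0.55902)·a + (-0.829154i)·b = -0.559
new amp(|1⟩) = (-0.829154i)·a + (-0.55902)·b = -0.8292i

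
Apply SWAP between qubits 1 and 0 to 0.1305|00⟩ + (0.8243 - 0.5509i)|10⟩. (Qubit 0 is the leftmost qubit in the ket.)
0.1305|00⟩ + (0.8243 - 0.5509i)|01⟩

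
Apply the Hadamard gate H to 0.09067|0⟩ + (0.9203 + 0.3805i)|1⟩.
(0.7149 + 0.2691i)|0⟩ + (-0.5866 - 0.2691i)|1⟩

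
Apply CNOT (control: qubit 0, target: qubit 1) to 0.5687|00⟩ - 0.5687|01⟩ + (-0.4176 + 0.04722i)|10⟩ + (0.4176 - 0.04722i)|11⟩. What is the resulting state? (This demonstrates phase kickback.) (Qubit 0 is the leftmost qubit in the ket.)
0.5687|00⟩ - 0.5687|01⟩ + (0.4176 - 0.04722i)|10⟩ + (-0.4176 + 0.04722i)|11⟩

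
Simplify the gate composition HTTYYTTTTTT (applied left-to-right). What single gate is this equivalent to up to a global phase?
H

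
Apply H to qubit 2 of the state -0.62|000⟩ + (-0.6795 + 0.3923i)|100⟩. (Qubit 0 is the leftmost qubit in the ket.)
-0.4384|000⟩ - 0.4384|001⟩ + (-0.4805 + 0.2774i)|100⟩ + (-0.4805 + 0.2774i)|101⟩

H on qubit 2 mixes each pair of kets that differ only in qubit 2: amplitudes (a, b) of (|…0…⟩, |…1…⟩) become ((a + b)/√2, (a − b)/√2). Kets absent from the input have amplitude 0.
(|000⟩, |001⟩): (a, b) = (-0.62, 0) → (-0.4384, -0.4384)
(|100⟩, |101⟩): (a, b) = ((-0.6795 + 0.3923i), 0) → ((-0.4805 + 0.2774i), (-0.4805 + 0.2774i))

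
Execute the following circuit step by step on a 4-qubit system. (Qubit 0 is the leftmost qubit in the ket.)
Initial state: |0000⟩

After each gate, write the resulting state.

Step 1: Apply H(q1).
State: 1/√2|0000⟩ + 1/√2|0100⟩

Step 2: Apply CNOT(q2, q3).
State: 1/√2|0000⟩ + 1/√2|0100⟩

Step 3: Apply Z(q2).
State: 1/√2|0000⟩ + 1/√2|0100⟩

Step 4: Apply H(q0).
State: 1/2|0000⟩ + 1/2|0100⟩ + 1/2|1000⟩ + 1/2|1100⟩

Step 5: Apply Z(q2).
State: 1/2|0000⟩ + 1/2|0100⟩ + 1/2|1000⟩ + 1/2|1100⟩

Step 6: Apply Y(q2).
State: (1/2)i|0010⟩ + (1/2)i|0110⟩ + (1/2)i|1010⟩ + (1/2)i|1110⟩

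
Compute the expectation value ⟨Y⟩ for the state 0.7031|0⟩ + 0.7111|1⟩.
0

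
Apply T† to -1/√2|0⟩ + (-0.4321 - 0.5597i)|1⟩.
-1/√2|0⟩ + (-0.7013 - 0.09023i)|1⟩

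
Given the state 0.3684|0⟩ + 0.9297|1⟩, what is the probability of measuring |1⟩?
0.8643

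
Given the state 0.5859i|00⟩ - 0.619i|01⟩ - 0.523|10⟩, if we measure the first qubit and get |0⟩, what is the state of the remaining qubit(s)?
0.6874i|0⟩ - 0.7263i|1⟩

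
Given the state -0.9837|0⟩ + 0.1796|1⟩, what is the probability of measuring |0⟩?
0.9677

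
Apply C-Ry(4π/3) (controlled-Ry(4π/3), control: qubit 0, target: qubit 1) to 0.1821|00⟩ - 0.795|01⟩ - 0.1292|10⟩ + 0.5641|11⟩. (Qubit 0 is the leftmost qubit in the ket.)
0.1821|00⟩ - 0.795|01⟩ - 0.4239|10⟩ - 0.3939|11⟩

C-Ry(4π/3) leaves the control-|0⟩ kets |00⟩, |01⟩ unchanged and applies Ry(4π/3) to qubit 1 on the control-|1⟩ pair (|10⟩, |11⟩).
Ry(4π/3) = [[cos(θ/2), −sin(θ/2)], [sin(θ/2), cos(θ/2)]]; θ = 4π/3, cos(θ/2) ≈ -0.5, sin(θ/2) ≈ 0.866025.
With a = amp(|10⟩) = -0.1292 and b = amp(|11⟩) = 0.5641:
new amp(|10⟩) = (-0.5)·a + (-0.866025)·b = -0.4239
new amp(|11⟩) = (0.866025)·a + (-0.5)·b = -0.3939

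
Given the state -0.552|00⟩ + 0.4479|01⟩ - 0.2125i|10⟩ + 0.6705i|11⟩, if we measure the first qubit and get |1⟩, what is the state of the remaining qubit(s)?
-0.3021i|0⟩ + 0.9533i|1⟩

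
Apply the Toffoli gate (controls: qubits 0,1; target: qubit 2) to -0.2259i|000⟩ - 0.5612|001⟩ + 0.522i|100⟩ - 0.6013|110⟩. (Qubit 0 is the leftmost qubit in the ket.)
-0.2259i|000⟩ - 0.5612|001⟩ + 0.522i|100⟩ - 0.6013|111⟩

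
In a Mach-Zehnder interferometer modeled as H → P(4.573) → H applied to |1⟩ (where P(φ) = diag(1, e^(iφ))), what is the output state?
(0.5695 + 0.4952i)|0⟩ + (0.4305 - 0.4952i)|1⟩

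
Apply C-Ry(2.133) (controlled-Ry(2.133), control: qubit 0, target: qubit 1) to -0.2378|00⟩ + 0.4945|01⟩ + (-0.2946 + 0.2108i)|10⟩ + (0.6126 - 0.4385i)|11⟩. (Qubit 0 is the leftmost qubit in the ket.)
-0.2378|00⟩ + 0.4945|01⟩ + (-0.6787 + 0.4858i)|10⟩ + (0.03808 - 0.02732i)|11⟩

C-Ry(2.133) leaves the control-|0⟩ kets |00⟩, |01⟩ unchanged and applies Ry(2.133) to qubit 1 on the control-|1⟩ pair (|10⟩, |11⟩).
Ry(2.133) = [[cos(θ/2), −sin(θ/2)], [sin(θ/2), cos(θ/2)]]; θ = 2.133, cos(θ/2) ≈ 0.483191, sin(θ/2) ≈ 0.875515.
With a = amp(|10⟩) = (-0.2946 + 0.2108i) and b = amp(|11⟩) = (0.6126 - 0.4385i):
new amp(|10⟩) = (0.483191)·a + (-0.875515)·b = (-0.6787 + 0.4858i)
new amp(|11⟩) = (0.875515)·a + (0.483191)·b = (0.03808 - 0.02732i)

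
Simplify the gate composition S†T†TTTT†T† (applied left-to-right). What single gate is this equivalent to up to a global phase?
S†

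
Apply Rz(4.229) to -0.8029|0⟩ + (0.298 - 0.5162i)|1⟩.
(0.4153 + 0.6871i)|0⟩ + (0.2876 + 0.5221i)|1⟩

Rz(4.229) = [[e^(−iθ/2), 0], [0, e^(iθ/2)]] with e^(±iθ/2) = cos(θ/2) ± i·sin(θ/2); θ = 4.229, cos(θ/2) ≈ -0.517309, sin(θ/2) ≈ 0.855799.
With a = amp(|0⟩) = -0.8029 and b = amp(|1⟩) = (0.298 - 0.5162i):
new amp(|0⟩) = (-0.517309 - 0.855799i)·a = (0.4153 + 0.6871i)
new amp(|1⟩) = (-0.517309 + 0.855799i)·b = (0.2876 + 0.5221i)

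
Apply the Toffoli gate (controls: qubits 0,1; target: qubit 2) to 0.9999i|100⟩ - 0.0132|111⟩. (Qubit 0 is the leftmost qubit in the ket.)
0.9999i|100⟩ - 0.0132|110⟩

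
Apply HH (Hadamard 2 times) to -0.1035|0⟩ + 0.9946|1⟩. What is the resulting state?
-0.1035|0⟩ + 0.9946|1⟩

H² = I, so an even number of Hadamards cancels: H^2 = I and the state is unchanged.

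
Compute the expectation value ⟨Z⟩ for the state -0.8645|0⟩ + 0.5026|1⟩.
0.4948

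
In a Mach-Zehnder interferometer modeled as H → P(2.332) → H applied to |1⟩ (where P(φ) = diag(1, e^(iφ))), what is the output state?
(0.8449 - 0.362i)|0⟩ + (0.1551 + 0.362i)|1⟩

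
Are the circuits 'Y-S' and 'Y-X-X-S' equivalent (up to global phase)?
Yes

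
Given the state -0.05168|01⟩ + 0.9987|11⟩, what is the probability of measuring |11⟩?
0.9974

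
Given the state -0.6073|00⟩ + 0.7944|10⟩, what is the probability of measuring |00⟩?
0.3688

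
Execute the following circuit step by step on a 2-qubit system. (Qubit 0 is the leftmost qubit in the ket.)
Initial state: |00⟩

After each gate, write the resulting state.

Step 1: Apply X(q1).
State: |01⟩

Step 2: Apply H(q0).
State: 1/√2|01⟩ + 1/√2|11⟩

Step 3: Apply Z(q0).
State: 1/√2|01⟩ - 1/√2|11⟩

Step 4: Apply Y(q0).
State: (1/√2)i|01⟩ + (1/√2)i|11⟩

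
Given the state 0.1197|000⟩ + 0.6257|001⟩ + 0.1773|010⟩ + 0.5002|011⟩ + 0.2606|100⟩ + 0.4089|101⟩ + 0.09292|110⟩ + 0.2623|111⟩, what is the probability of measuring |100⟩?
0.06791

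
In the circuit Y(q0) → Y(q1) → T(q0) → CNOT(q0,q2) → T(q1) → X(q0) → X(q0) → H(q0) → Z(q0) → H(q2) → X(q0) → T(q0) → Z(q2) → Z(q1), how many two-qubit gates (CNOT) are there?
1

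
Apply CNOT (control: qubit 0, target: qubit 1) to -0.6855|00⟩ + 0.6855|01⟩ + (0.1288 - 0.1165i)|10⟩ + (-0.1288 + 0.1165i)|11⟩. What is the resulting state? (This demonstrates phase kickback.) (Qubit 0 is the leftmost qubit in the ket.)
-0.6855|00⟩ + 0.6855|01⟩ + (-0.1288 + 0.1165i)|10⟩ + (0.1288 - 0.1165i)|11⟩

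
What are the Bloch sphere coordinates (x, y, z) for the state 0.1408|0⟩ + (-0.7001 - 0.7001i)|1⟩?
(-0.1971, -0.1971, -0.9605)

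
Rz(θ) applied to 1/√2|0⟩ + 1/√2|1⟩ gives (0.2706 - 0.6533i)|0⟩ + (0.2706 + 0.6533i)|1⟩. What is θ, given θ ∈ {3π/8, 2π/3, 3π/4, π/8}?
3π/4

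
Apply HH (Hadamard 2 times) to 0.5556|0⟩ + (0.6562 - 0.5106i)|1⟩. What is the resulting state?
0.5556|0⟩ + (0.6562 - 0.5106i)|1⟩

H² = I, so an even number of Hadamards cancels: H^2 = I and the state is unchanged.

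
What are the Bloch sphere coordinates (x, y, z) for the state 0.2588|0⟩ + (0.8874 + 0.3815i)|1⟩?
(0.4593, 0.1975, -0.866)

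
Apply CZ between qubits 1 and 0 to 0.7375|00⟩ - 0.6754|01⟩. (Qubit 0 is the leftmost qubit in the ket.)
0.7375|00⟩ - 0.6754|01⟩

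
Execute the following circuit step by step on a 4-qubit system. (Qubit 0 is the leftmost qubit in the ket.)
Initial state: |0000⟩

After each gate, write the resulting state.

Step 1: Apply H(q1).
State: 1/√2|0000⟩ + 1/√2|0100⟩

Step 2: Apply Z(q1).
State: 1/√2|0000⟩ - 1/√2|0100⟩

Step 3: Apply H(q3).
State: 1/2|0000⟩ + 1/2|0001⟩ - 1/2|0100⟩ - 1/2|0101⟩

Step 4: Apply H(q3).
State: 1/√2|0000⟩ - 1/√2|0100⟩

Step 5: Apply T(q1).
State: 1/√2|0000⟩ + (-1/2 - (1/2)i)|0100⟩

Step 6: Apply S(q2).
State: 1/√2|0000⟩ + (-1/2 - (1/2)i)|0100⟩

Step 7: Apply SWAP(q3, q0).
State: 1/√2|0000⟩ + (-1/2 - (1/2)i)|0100⟩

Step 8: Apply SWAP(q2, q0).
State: 1/√2|0000⟩ + (-1/2 - (1/2)i)|0100⟩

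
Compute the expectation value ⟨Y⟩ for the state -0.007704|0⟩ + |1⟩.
0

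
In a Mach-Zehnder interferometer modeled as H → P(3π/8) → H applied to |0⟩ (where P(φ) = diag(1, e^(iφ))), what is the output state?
(0.6913 + 0.4619i)|0⟩ + (0.3087 - 0.4619i)|1⟩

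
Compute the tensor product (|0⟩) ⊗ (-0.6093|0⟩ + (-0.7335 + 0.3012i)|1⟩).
-0.6093|00⟩ + (-0.7335 + 0.3012i)|01⟩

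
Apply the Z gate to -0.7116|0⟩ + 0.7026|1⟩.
-0.7116|0⟩ - 0.7026|1⟩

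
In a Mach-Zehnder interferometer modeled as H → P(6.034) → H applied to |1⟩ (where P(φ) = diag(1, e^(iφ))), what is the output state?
(0.01544 + 0.1233i)|0⟩ + (0.9846 - 0.1233i)|1⟩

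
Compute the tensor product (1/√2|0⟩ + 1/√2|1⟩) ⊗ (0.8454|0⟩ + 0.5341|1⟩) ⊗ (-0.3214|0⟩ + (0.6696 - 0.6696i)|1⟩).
-0.1921|000⟩ + (0.4003 - 0.4003i)|001⟩ - 0.1214|010⟩ + (0.2529 - 0.2529i)|011⟩ - 0.1921|100⟩ + (0.4003 - 0.4003i)|101⟩ - 0.1214|110⟩ + (0.2529 - 0.2529i)|111⟩

amp(|b₁b₂…⟩) = product of the factor amplitudes for bits b₁, b₂, …; only kets whose every factor amplitude is nonzero survive.
|000⟩: (1/√2)(0.8454)(-0.3214) = -0.1921
|001⟩: (1/√2)(0.8454)(0.6696 - 0.6696i) = (0.4003 - 0.4003i)
|010⟩: (1/√2)(0.5341)(-0.3214) = -0.1214
|011⟩: (1/√2)(0.5341)(0.6696 - 0.6696i) = (0.2529 - 0.2529i)
|100⟩: (1/√2)(0.8454)(-0.3214) = -0.1921
|101⟩: (1/√2)(0.8454)(0.6696 - 0.6696i) = (0.4003 - 0.4003i)
|110⟩: (1/√2)(0.5341)(-0.3214) = -0.1214
|111⟩: (1/√2)(0.5341)(0.6696 - 0.6696i) = (0.2529 - 0.2529i)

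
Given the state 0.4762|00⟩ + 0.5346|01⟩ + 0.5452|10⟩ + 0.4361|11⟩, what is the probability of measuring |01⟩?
0.2858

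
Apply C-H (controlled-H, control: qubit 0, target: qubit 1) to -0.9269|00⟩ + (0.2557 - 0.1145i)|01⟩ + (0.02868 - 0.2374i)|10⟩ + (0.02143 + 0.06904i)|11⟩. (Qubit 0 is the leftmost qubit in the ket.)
-0.9269|00⟩ + (0.2557 - 0.1145i)|01⟩ + (0.03543 - 0.119i)|10⟩ + (0.005127 - 0.2167i)|11⟩

C-H leaves the control-|0⟩ kets |00⟩, |01⟩ unchanged and applies H to qubit 1 on the control-|1⟩ pair (|10⟩, |11⟩).
H = [[1/√2, 1/√2], [1/√2, -1/√2]].
With a = amp(|10⟩) = (0.02868 - 0.2374i) and b = amp(|11⟩) = (0.02143 + 0.06904i):
new amp(|10⟩) = (1/√2)·a + (1/√2)·b = (0.03543 - 0.119i)
new amp(|11⟩) = (1/√2)·a + (-1/√2)·b = (0.005127 - 0.2167i)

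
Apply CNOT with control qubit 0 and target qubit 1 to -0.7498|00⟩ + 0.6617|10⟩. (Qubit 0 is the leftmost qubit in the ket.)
-0.7498|00⟩ + 0.6617|11⟩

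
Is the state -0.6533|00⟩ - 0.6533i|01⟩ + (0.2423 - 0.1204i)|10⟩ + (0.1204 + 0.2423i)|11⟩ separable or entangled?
Separable

Writing the state as a|00⟩ + b|01⟩ + c|10⟩ + d|11⟩, it is a product state iff ad − bc = 0.
Here (a, b, c, d) = (-0.6533, -0.6533i, (0.2423 - 0.1204i), (0.1204 + 0.2423i)): ad − bc = (-0.6533)(0.1204 + 0.2423i) − (-0.6533i)(0.2423 - 0.1204i) = 0, so the state is separable.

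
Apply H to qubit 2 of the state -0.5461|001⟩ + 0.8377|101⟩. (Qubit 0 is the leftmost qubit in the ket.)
-0.3862|000⟩ + 0.3862|001⟩ + 0.5923|100⟩ - 0.5923|101⟩

H on qubit 2 mixes each pair of kets that differ only in qubit 2: amplitudes (a, b) of (|…0…⟩, |…1…⟩) become ((a + b)/√2, (a − b)/√2). Kets absent from the input have amplitude 0.
(|000⟩, |001⟩): (a, b) = (0, -0.5461) → (-0.3862, 0.3862)
(|100⟩, |101⟩): (a, b) = (0, 0.8377) → (0.5923, -0.5923)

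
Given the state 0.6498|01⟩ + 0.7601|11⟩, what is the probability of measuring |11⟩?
0.5778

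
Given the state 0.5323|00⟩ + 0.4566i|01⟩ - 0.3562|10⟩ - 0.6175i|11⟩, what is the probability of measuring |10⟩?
0.1269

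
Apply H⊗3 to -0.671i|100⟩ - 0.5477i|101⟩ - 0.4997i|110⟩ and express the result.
-0.6075i|000⟩ - 0.2203i|001⟩ - 0.2542i|010⟩ + 0.1331i|011⟩ + 0.6075i|100⟩ + 0.2203i|101⟩ + 0.2542i|110⟩ - 0.1331i|111⟩

H⊗3 gives amp(|y⟩) = (1/2√2) Σ_x (−1)^(x·y) amp(|x⟩), where x·y is the number of positions in which both x and y have a 1.
|000⟩: (-0.671i - 0.5477i - 0.4997i)/(2√2) = -0.6075i
|001⟩: (-0.671i + 0.5477i - 0.4997i)/(2√2) = -0.2203i
|010⟩: (-0.671i - 0.5477i + 0.4997i)/(2√2) = -0.2542i
|011⟩: (-0.671i + 0.5477i + 0.4997i)/(2√2) = 0.1331i
|100⟩: (0.671i + 0.5477i + 0.4997i)/(2√2) = 0.6075i
|101⟩: (0.671i - 0.5477i + 0.4997i)/(2√2) = 0.2203i
|110⟩: (0.671i + 0.5477i - 0.4997i)/(2√2) = 0.2542i
|111⟩: (0.671i - 0.5477i - 0.4997i)/(2√2) = -0.1331i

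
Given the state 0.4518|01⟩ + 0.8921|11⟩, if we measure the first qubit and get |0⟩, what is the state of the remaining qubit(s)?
|1⟩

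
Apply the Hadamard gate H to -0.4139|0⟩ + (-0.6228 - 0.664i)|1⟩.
(-0.7331 - 0.4695i)|0⟩ + (0.1477 + 0.4695i)|1⟩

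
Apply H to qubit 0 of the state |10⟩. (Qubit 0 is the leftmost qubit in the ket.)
1/√2|00⟩ - 1/√2|10⟩

H on qubit 0 mixes each pair of kets that differ only in qubit 0: amplitudes (a, b) of (|…0…⟩, |…1…⟩) become ((a + b)/√2, (a − b)/√2). Kets absent from the input have amplitude 0.
(|00⟩, |10⟩): (a, b) = (0, 1) → (1/√2, -1/√2)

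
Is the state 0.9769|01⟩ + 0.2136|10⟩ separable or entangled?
Entangled

Writing the state as a|00⟩ + b|01⟩ + c|10⟩ + d|11⟩, it is a product state iff ad − bc = 0.
Here (a, b, c, d) = (0, 0.9769, 0.2136, 0): ad − bc = (0)(0) − (0.9769)(0.2136) = -0.2087 ≠ 0, so the state is entangled.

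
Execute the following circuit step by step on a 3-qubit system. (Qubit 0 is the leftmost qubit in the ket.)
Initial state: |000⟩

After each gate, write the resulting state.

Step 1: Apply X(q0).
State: |100⟩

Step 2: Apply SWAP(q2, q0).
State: |001⟩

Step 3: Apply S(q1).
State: |001⟩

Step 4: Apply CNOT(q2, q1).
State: |011⟩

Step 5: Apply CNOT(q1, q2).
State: |010⟩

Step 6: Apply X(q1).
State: |000⟩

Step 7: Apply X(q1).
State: |010⟩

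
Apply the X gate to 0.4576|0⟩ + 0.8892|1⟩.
0.8892|0⟩ + 0.4576|1⟩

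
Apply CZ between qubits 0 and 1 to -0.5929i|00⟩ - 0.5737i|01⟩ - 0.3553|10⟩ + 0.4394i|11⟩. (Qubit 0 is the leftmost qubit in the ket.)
-0.5929i|00⟩ - 0.5737i|01⟩ - 0.3553|10⟩ - 0.4394i|11⟩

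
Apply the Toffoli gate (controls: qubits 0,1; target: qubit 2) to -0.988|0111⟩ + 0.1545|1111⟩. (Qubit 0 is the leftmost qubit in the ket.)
-0.988|0111⟩ + 0.1545|1101⟩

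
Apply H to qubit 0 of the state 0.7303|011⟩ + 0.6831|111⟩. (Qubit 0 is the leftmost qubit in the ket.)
0.9994|011⟩ + 0.03338|111⟩

H on qubit 0 mixes each pair of kets that differ only in qubit 0: amplitudes (a, b) of (|…0…⟩, |…1…⟩) become ((a + b)/√2, (a − b)/√2). Kets absent from the input have amplitude 0.
(|011⟩, |111⟩): (a, b) = (0.7303, 0.6831) → (0.9994, 0.03338)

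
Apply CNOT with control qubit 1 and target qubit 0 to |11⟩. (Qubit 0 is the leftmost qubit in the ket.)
|01⟩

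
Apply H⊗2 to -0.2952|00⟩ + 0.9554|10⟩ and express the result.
0.3301|00⟩ + 0.3301|01⟩ - 0.6253|10⟩ - 0.6253|11⟩

H⊗2 gives amp(|y⟩) = (1/2) Σ_x (−1)^(x·y) amp(|x⟩), where x·y is the number of positions in which both x and y have a 1.
|00⟩: (-0.2952 + 0.9554)/2 = 0.3301
|01⟩: (-0.2952 + 0.9554)/2 = 0.3301
|10⟩: (-0.2952 - 0.9554)/2 = -0.6253
|11⟩: (-0.2952 - 0.9554)/2 = -0.6253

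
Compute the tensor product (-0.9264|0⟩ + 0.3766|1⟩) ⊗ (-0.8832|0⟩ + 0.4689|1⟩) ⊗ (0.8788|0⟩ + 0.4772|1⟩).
0.719|000⟩ + 0.3904|001⟩ - 0.3817|010⟩ - 0.2073|011⟩ - 0.2923|100⟩ - 0.1587|101⟩ + 0.1552|110⟩ + 0.08427|111⟩

amp(|b₁b₂…⟩) = product of the factor amplitudes for bits b₁, b₂, …; only kets whose every factor amplitude is nonzero survive.
|000⟩: (-0.9264)(-0.8832)(0.8788) = 0.719
|001⟩: (-0.9264)(-0.8832)(0.4772) = 0.3904
|010⟩: (-0.9264)(0.4689)(0.8788) = -0.3817
|011⟩: (-0.9264)(0.4689)(0.4772) = -0.2073
|100⟩: (0.3766)(-0.8832)(0.8788) = -0.2923
|101⟩: (0.3766)(-0.8832)(0.4772) = -0.1587
|110⟩: (0.3766)(0.4689)(0.8788) = 0.1552
|111⟩: (0.3766)(0.4689)(0.4772) = 0.08427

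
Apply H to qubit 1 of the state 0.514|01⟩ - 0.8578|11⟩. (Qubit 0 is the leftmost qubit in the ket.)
0.3635|00⟩ - 0.3635|01⟩ - 0.6066|10⟩ + 0.6066|11⟩

H on qubit 1 mixes each pair of kets that differ only in qubit 1: amplitudes (a, b) of (|…0…⟩, |…1…⟩) become ((a + b)/√2, (a − b)/√2). Kets absent from the input have amplitude 0.
(|00⟩, |01⟩): (a, b) = (0, 0.514) → (0.3635, -0.3635)
(|10⟩, |11⟩): (a, b) = (0, -0.8578) → (-0.6066, 0.6066)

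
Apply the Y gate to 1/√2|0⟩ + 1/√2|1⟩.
-(1/√2)i|0⟩ + (1/√2)i|1⟩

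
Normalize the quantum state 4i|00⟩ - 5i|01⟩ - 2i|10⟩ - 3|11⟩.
0.5443i|00⟩ - 0.6804i|01⟩ - 0.2722i|10⟩ - 1/√6|11⟩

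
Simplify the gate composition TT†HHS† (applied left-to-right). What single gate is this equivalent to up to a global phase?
S†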